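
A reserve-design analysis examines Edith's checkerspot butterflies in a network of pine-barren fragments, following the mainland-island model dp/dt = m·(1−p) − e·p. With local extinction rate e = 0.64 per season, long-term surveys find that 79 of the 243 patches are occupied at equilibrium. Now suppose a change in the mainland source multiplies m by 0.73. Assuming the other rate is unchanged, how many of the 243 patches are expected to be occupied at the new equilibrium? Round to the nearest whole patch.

Observed p* = 79/243 = 0.32510.
Balance m(1−p*) = e·p* gives m = e·p*/(1−p*) = 0.64×0.32510/0.67490 = 0.30829.
New p* = m/(m+e) = 0.22505/(0.22505+0.64000) = 0.26016.
Expected occupied = 243 × 0.26016 = 63.22 ≈ 63.

63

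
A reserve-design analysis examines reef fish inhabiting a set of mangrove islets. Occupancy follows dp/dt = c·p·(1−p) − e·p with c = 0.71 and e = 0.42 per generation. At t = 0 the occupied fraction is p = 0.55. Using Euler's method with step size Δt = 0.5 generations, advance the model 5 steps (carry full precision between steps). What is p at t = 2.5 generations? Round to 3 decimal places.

0.461

Update rule: p ← p + [c·p·(1−p) − e·p]·Δt with Δt = 0.5.
p: 0.55000 → 0.52236  (Δp = -0.02764)
p: 0.52236 → 0.50124  (Δp = -0.02112)
p: 0.50124 → 0.48473  (Δp = -0.01651)
p: 0.48473 → 0.47160  (Δp = -0.01313)
p: 0.47160 → 0.46103  (Δp = -0.01057)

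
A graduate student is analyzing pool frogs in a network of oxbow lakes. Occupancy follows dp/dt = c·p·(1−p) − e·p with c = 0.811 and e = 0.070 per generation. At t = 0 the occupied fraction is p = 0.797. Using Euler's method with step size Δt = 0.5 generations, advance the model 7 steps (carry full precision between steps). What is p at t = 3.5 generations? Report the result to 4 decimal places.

0.9081

Update rule: p ← p + [c·p·(1−p) − e·p]·Δt with Δt = 0.5.
  1  |  dp/dt·Δt = +0.037711  |  p_1 = 0.834711
  2  |  dp/dt·Δt = +0.026731  |  p_2 = 0.861443
  3  |  dp/dt·Δt = +0.018250  |  p_3 = 0.879692
  4  |  dp/dt·Δt = +0.012126  |  p_4 = 0.891819
  5  |  dp/dt·Δt = +0.007908  |  p_5 = 0.899727
  6  |  dp/dt·Δt = +0.005093  |  p_6 = 0.904820
  7  |  dp/dt·Δt = +0.003253  |  p_7 = 0.908073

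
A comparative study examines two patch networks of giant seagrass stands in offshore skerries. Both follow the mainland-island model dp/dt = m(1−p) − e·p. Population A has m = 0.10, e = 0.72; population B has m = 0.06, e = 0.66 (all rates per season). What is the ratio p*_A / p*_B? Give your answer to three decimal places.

A: p*_A = m/(m+e) = 0.10/0.8200 = 0.1220.
B: p*_B = 0.06/0.7200 = 0.0833.
p*_A / p*_B = 0.1220/0.0833 = 1.4634.

1.463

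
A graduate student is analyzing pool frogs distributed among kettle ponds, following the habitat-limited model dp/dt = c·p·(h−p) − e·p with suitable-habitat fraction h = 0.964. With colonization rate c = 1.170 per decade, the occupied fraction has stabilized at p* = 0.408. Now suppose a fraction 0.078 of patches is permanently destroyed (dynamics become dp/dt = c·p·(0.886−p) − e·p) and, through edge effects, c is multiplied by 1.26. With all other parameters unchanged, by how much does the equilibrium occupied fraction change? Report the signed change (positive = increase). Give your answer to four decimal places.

Balance c(h−p*) = e gives e = 1.170×(0.964 − 0.40800) = 0.65052.
New p* = 0.886 − e/c = 0.886 − 0.65052/1.47420 = 0.44473.
Δp* = 0.44473 − 0.40800 = +0.03673.

0.0367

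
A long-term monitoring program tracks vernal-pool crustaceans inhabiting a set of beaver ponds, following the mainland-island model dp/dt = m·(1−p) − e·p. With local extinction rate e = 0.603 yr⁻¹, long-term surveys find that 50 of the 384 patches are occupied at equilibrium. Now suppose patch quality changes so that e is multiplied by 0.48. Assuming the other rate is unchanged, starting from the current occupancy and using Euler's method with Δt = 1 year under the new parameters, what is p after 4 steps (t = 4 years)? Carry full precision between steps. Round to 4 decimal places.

0.2218

Observed p* = 50/384 = 0.13021.
Balance m(1−p*) = e·p* gives m = e·p*/(1−p*) = 0.603×0.13021/0.86979 = 0.09027.
Starting from p₀ = 0.13021; update p ← p + (dp/dt)·Δt with the new parameters.
p: 0.13021 → 0.17104  (Δp = +0.04083)
p: 0.17104 → 0.19636  (Δp = +0.02533)
p: 0.19636 → 0.21207  (Δp = +0.01571)
p: 0.21207 → 0.22181  (Δp = +0.00974)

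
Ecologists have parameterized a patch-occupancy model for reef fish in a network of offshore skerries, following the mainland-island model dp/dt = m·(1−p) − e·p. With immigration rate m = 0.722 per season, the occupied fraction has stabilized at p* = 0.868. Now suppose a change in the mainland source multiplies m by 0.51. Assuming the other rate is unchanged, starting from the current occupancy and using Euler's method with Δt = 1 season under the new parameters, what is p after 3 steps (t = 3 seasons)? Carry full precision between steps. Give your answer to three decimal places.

0.784

Balance m(1−p*) = e·p* gives e = m(1−p*)/p* = 0.722×0.13200/0.86800 = 0.10980.
Starting from p₀ = 0.86800; update p ← p + (dp/dt)·Δt with the new parameters.
step 1: Δp = -0.04670, p = 0.82130
step 2: Δp = -0.02438, p = 0.79692
step 3: Δp = -0.01272, p = 0.78420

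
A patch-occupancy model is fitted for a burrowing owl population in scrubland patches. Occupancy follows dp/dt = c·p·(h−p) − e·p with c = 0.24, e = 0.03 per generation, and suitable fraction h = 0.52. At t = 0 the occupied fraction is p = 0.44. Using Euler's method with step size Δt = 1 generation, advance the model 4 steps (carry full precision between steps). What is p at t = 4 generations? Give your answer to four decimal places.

Update rule: p ← p + [c·p·(h−p) − e·p]·Δt with Δt = 1.
p: 0.44000 → 0.43525  (Δp = -0.00475)
p: 0.43525 → 0.43104  (Δp = -0.00420)
p: 0.43104 → 0.42731  (Δp = -0.00373)
p: 0.42731 → 0.42400  (Δp = -0.00331)

0.4240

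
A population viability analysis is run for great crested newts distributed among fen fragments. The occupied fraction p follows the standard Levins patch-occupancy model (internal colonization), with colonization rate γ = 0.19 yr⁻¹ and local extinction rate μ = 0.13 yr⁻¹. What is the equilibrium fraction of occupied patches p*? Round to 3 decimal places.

Setting dp/dt = 0 and dividing through by p* gives γ·(1−p*) = μ.
So p* = 1 − μ/γ = 1 − 0.13/0.19 = 1 − 0.6842 = 0.3158.

0.316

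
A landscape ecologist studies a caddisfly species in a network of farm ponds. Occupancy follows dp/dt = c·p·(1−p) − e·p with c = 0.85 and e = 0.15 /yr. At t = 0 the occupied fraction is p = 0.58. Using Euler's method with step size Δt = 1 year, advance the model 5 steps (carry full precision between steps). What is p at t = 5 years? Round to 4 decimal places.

0.8219

Update rule: p ← p + [c·p·(1−p) − e·p]·Δt with Δt = 1.
step 1: Δp = +0.12006, p = 0.70006
step 2: Δp = +0.07347, p = 0.77353
step 3: Δp = +0.03287, p = 0.80640
step 4: Δp = +0.01174, p = 0.81814
step 5: Δp = +0.00375, p = 0.82189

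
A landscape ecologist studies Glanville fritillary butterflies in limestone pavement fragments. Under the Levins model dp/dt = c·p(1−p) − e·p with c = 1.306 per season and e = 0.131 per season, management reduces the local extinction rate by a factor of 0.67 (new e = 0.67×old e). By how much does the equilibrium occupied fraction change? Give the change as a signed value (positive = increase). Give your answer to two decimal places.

Before: p* = 1 − 0.131/1.306 = 0.8997.
After the change, c = 1.306, e = 0.08777, so p* = 1 − 0.08777/1.306 = 0.9328.
Δp* = 0.9328 − 0.8997 = +0.0331.

0.03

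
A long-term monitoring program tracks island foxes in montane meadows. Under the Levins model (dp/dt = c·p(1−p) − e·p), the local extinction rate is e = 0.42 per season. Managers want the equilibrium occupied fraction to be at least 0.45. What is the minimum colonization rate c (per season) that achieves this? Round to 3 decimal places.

0.764

p* = 1 − e/c ≥ 0.45 requires e/c ≤ 0.5500, i.e. c ≥ e/0.5500.
c_min = 0.42/0.5500 = 0.7636.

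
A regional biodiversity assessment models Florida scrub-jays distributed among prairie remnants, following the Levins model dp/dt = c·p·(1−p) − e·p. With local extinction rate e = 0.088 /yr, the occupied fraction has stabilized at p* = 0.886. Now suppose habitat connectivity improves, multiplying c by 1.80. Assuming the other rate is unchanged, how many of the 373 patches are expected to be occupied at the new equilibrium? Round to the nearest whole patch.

349

Balance c(1−p*) = e gives c = e/(1 − 0.88600) = 0.088/0.11400 = 0.77193.
New p* = 1 − e/c = 1 − 0.08800/1.38947 = 0.93667.
Expected occupied = 373 × 0.93667 = 349.38 ≈ 349.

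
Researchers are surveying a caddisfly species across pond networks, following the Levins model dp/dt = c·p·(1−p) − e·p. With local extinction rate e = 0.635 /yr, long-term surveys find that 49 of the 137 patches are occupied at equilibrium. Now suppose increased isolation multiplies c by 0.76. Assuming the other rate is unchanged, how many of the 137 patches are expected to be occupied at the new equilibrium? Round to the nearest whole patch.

21

Observed p* = 49/137 = 0.35766.
Balance c(1−p*) = e gives c = e/(1 − 0.35766) = 0.635/0.64234 = 0.98857.
New p* = 1 − e/c = 1 − 0.63500/0.75131 = 0.15481.
Expected occupied = 137 × 0.15481 = 21.21 ≈ 21.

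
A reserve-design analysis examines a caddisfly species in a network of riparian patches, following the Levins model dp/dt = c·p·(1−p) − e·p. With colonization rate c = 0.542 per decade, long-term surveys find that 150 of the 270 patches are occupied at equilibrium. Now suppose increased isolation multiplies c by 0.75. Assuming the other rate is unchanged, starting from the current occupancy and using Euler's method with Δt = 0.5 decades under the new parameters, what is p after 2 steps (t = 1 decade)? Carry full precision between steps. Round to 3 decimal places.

Observed p* = 150/270 = 0.55556.
Balance c(1−p*) = e gives e = 0.542×(1 − 0.55556) = 0.24089.
Starting from p₀ = 0.55556; update p ← p + (dp/dt)·Δt with the new parameters.
p: 0.55556 → 0.53883  (Δp = -0.01673)
p: 0.53883 → 0.52443  (Δp = -0.01439)

0.524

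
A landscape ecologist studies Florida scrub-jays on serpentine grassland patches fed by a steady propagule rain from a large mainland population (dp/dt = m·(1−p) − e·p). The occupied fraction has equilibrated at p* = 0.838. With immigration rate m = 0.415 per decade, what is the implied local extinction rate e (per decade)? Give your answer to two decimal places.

0.08

At equilibrium m(1−p*) = e·p*, so e = m(1−p*)/p*.
e = 0.415 × 0.1620 / 0.838 = 0.0802.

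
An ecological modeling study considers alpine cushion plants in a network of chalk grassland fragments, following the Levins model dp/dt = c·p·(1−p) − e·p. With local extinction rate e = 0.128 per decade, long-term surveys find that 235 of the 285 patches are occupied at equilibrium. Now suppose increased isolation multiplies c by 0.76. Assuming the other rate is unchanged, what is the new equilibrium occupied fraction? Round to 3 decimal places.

0.769

Observed p* = 235/285 = 0.82456.
Balance c(1−p*) = e gives c = e/(1 − 0.82456) = 0.128/0.17544 = 0.72959.
New p* = 1 − e/c = 1 − 0.12800/0.55449 = 0.76916.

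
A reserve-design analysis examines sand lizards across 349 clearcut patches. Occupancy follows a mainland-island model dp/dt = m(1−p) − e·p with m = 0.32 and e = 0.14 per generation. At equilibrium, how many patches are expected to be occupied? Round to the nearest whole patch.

p* = m/(m+e) = 0.32/0.4600 = 0.6957.
Expected occupied patches = N × p* = 349 × 0.6957 = 242.78 ≈ 243.

243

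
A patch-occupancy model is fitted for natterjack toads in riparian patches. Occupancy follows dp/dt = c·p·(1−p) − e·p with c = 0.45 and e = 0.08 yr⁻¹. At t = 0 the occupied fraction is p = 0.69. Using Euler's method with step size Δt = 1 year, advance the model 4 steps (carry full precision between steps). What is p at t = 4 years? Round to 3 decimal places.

Update rule: p ← p + [c·p·(1−p) − e·p]·Δt with Δt = 1.
t = 1: p = 0.69000 + (+0.04106) = 0.73106
t = 2: p = 0.73106 + (+0.02999) = 0.76105
t = 3: p = 0.76105 + (+0.02095) = 0.78200
t = 4: p = 0.78200 + (+0.01416) = 0.79615

0.796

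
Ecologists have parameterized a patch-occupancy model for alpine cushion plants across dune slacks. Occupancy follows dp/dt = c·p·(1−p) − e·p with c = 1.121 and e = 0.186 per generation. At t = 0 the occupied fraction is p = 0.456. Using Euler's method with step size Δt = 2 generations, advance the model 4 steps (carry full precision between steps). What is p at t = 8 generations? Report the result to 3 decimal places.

0.828

Update rule: p ← p + [c·p·(1−p) − e·p]·Δt with Δt = 2.
p: 0.45600 → 0.84253  (Δp = +0.38653)
p: 0.84253 → 0.82656  (Δp = -0.01596)
p: 0.82656 → 0.84049  (Δp = +0.01392)
p: 0.84049 → 0.82841  (Δp = -0.01208)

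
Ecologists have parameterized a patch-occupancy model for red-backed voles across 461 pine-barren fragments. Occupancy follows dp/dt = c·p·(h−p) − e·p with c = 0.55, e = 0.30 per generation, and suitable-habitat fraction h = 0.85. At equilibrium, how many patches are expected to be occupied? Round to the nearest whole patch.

p* = h − e/c = 0.85 − 0.5455 = 0.3045.
Expected occupied patches = N × p* = 461 × 0.3045 = 140.40 ≈ 140.

140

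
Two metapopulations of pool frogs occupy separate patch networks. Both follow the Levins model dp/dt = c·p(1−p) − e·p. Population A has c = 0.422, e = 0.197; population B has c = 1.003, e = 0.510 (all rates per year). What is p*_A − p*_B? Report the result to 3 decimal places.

A: p*_A = 1 − 0.197/0.422 = 0.5332.
B: p*_B = 1 − 0.510/1.003 = 0.4915.
p*_A − p*_B = 0.5332 − 0.4915 = 0.0416.

0.042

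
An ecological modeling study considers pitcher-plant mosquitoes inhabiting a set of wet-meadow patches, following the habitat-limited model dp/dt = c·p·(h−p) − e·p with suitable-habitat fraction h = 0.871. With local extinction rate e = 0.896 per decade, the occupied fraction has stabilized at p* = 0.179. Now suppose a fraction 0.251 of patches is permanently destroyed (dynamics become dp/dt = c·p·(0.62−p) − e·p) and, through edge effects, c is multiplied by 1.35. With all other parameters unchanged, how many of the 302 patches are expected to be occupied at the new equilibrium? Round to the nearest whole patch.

32

Balance c(h−p*) = e gives c = e/(0.871 − 0.17900) = 0.896/0.69200 = 1.29480.
New p* = 0.62 − e/c = 0.62 − 0.89600/1.74798 = 0.10741.
Expected occupied = 302 × 0.10741 = 32.44 ≈ 32.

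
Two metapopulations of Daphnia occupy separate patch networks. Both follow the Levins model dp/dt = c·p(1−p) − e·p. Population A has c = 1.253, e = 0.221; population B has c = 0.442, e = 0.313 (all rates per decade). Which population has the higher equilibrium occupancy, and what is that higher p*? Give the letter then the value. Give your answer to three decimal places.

A, 0.824

A: p*_A = 1 − 0.221/1.253 = 0.8236.
B: p*_B = 1 − 0.313/0.442 = 0.2919.
A is higher at 0.8236.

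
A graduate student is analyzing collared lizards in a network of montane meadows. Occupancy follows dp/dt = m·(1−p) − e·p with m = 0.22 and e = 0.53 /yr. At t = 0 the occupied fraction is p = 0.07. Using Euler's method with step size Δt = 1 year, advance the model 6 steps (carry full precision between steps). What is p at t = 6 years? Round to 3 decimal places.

0.293

Update rule: p ← p + [m·(1−p) − e·p]·Δt with Δt = 1.
p: 0.07000 → 0.23750  (Δp = +0.16750)
p: 0.23750 → 0.27937  (Δp = +0.04187)
p: 0.27937 → 0.28984  (Δp = +0.01047)
p: 0.28984 → 0.29246  (Δp = +0.00262)
p: 0.29246 → 0.29312  (Δp = +0.00065)
p: 0.29312 → 0.29328  (Δp = +0.00016)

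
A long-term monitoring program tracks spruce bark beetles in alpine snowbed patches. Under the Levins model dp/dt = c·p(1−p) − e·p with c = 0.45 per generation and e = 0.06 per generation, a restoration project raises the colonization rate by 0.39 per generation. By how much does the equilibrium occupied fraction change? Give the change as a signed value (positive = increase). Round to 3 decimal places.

Before: p* = 1 − 0.06/0.45 = 0.8667.
After the change, c = 0.84, e = 0.06, so p* = 1 − 0.06/0.84 = 0.9286.
Δp* = 0.9286 − 0.8667 = +0.0619.

0.062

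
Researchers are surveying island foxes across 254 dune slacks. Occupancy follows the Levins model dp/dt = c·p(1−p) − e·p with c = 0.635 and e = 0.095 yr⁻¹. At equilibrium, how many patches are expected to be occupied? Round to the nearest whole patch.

p* = 1 − e/c = 1 − 0.095/0.635 = 0.8504.
Expected occupied patches = N × p* = 254 × 0.8504 = 216.00 ≈ 216.

216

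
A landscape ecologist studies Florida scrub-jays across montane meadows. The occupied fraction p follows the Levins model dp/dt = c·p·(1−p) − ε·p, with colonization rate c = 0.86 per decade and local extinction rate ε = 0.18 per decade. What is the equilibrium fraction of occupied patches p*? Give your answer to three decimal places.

0.791

At equilibrium, colonization balances extinction: c·p*·(1−p*) = ε·p*.
So p* = 1 − ε/c = 1 − 0.18/0.86 = 1 − 0.2093 = 0.7907.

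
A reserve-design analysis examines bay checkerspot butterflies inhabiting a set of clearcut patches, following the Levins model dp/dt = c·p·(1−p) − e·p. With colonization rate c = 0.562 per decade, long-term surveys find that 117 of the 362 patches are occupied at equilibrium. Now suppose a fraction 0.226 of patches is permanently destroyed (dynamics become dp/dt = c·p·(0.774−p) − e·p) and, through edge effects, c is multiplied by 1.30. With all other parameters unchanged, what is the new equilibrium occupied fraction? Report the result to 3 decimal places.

0.253

Observed p* = 117/362 = 0.32320.
Balance c(1−p*) = e gives e = 0.562×(1 − 0.32320) = 0.38036.
New p* = 0.774 − e/c = 0.774 − 0.38036/0.73060 = 0.25339.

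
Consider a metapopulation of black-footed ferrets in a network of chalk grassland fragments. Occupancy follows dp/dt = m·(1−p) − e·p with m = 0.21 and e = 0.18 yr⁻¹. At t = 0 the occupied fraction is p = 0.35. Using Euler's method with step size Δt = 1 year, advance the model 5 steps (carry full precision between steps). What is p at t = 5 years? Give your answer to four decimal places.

0.5225

Update rule: p ← p + [m·(1−p) − e·p]·Δt with Δt = 1.
step 1: Δp = +0.07350, p = 0.42350
step 2: Δp = +0.04483, p = 0.46834
step 3: Δp = +0.02735, p = 0.49568
step 4: Δp = +0.01668, p = 0.51237
step 5: Δp = +0.01018, p = 0.52254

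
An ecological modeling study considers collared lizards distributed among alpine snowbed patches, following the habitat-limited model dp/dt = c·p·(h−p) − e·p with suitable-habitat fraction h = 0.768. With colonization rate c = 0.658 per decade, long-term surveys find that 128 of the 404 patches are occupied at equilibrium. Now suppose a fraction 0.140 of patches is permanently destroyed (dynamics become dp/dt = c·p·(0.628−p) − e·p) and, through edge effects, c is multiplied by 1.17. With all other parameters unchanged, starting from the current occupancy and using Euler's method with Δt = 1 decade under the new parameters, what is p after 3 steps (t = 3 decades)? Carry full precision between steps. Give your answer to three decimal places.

0.276

Observed p* = 128/404 = 0.31683.
Balance c(h−p*) = e gives e = 0.658×(0.768 − 0.31683) = 0.29687.
Starting from p₀ = 0.31683; update p ← p + (dp/dt)·Δt with the new parameters.
t = 1: p = 0.31683 + (-0.01816) = 0.29867
t = 2: p = 0.29867 + (-0.01294) = 0.28573
t = 3: p = 0.28573 + (-0.00953) = 0.27620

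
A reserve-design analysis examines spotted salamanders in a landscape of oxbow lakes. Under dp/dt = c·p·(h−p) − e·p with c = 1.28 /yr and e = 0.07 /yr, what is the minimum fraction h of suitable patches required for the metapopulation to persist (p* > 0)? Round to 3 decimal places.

p* = h − e/c is positive only when h > e/c.
h_min = e/c = 0.07/1.28 = 0.0547.

0.055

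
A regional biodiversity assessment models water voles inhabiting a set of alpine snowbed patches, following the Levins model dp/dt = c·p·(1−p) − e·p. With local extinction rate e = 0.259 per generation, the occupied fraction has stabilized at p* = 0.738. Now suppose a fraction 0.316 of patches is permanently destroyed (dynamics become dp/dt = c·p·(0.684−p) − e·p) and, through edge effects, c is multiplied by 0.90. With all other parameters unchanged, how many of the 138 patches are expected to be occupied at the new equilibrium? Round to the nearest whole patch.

54

Balance c(1−p*) = e gives c = e/(1 − 0.73800) = 0.259/0.26200 = 0.98855.
New p* = 0.684 − e/c = 0.684 − 0.25900/0.88970 = 0.39289.
Expected occupied = 138 × 0.39289 = 54.22 ≈ 54.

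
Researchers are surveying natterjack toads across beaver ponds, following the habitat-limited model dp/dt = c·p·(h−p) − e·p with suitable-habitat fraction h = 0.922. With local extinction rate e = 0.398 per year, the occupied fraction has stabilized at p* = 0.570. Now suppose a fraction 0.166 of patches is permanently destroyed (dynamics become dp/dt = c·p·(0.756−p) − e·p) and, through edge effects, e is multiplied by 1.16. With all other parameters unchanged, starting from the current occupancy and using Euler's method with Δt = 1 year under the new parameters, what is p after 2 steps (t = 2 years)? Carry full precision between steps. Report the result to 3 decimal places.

0.389

Balance c(h−p*) = e gives c = e/(0.922 − 0.57000) = 0.398/0.35200 = 1.13068.
Starting from p₀ = 0.57000; update p ← p + (dp/dt)·Δt with the new parameters.
t = 1: p = 0.57000 + (-0.14328) = 0.42672
t = 2: p = 0.42672 + (-0.03813) = 0.38858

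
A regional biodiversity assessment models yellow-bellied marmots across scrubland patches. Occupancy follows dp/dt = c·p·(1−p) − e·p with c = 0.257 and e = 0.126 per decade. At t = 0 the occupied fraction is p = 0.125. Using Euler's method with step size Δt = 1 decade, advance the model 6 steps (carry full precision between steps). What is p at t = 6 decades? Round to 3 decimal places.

Update rule: p ← p + [c·p·(1−p) − e·p]·Δt with Δt = 1.
p: 0.12500 → 0.13736  (Δp = +0.01236)
p: 0.13736 → 0.15050  (Δp = +0.01315)
p: 0.15050 → 0.16440  (Δp = +0.01389)
p: 0.16440 → 0.17899  (Δp = +0.01459)
p: 0.17899 → 0.19420  (Δp = +0.01521)
p: 0.19420 → 0.20995  (Δp = +0.01575)

0.210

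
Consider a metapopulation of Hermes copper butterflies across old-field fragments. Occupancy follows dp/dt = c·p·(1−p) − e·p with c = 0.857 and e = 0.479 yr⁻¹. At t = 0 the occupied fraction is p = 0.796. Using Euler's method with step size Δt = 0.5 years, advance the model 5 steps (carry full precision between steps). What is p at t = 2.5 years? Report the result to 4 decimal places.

Update rule: p ← p + [c·p·(1−p) − e·p]·Δt with Δt = 0.5.
t = 0.5: p = 0.79600 + (-0.12106) = 0.67494
t = 1: p = 0.67494 + (-0.06764) = 0.60730
t = 1.5: p = 0.60730 + (-0.04326) = 0.56405
t = 2: p = 0.56405 + (-0.02972) = 0.53432
t = 2.5: p = 0.53432 + (-0.02135) = 0.51297

0.5130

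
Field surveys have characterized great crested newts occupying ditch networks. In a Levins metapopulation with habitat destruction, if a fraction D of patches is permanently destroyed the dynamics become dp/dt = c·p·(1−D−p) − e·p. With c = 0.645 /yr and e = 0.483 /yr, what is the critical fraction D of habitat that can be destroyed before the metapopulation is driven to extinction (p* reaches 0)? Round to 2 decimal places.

The nontrivial equilibrium is p* = (1−D) − e/c; extinction occurs when this hits zero.
So D_crit = 1 − e/c = 1 − 0.483/0.645 = 1 − 0.7488 = 0.2512.
Note this equals the original equilibrium occupancy — the Levins extinction-debt result.

0.25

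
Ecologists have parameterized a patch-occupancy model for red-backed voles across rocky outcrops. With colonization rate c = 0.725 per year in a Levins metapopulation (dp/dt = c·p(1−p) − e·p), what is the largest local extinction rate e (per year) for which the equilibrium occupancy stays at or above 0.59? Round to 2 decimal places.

0.30

1 − e/c ≥ 0.59 ⇒ e ≤ c(1 − 0.59) = 0.725 × 0.4100.
e_max = 0.2973.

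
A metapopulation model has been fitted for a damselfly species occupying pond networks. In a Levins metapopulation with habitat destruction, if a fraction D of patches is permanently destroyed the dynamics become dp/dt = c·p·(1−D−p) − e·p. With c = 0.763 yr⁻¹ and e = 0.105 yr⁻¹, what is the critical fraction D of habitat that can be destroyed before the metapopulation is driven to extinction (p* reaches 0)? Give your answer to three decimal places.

0.862

The nontrivial equilibrium is p* = (1−D) − e/c; extinction occurs when this hits zero.
So D_crit = 1 − e/c = 1 − 0.105/0.763 = 1 − 0.1376 = 0.8624.
This equals the undisturbed p*, a classic result of Lande's extension.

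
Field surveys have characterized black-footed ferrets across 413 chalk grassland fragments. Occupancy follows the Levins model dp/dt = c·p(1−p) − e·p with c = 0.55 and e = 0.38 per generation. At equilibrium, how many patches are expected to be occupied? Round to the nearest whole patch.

128

p* = 1 − e/c = 1 − 0.38/0.55 = 0.3091.
Expected occupied patches = N × p* = 413 × 0.3091 = 127.65 ≈ 128.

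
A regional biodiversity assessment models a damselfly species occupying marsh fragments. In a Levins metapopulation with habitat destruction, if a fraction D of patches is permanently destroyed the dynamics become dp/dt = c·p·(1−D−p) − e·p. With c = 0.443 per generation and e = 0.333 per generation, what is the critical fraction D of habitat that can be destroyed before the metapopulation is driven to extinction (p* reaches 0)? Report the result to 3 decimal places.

0.248

The nontrivial equilibrium is p* = (1−D) − e/c; extinction occurs when this hits zero.
So D_crit = 1 − e/c = 1 − 0.333/0.443 = 1 − 0.7517 = 0.2483.
Note this equals the original equilibrium occupancy — the Levins extinction-debt result.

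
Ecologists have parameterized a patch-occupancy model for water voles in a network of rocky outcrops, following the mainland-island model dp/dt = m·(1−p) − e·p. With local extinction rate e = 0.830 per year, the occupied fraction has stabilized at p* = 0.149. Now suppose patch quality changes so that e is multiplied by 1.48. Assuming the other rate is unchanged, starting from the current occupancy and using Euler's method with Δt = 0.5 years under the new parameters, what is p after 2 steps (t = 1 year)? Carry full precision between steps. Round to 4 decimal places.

0.1100

Balance m(1−p*) = e·p* gives m = e·p*/(1−p*) = 0.830×0.14900/0.85100 = 0.14532.
Starting from p₀ = 0.14900; update p ← p + (dp/dt)·Δt with the new parameters.
t = 0.5: p = 0.14900 + (-0.02968) = 0.11932
t = 1: p = 0.11932 + (-0.00929) = 0.11003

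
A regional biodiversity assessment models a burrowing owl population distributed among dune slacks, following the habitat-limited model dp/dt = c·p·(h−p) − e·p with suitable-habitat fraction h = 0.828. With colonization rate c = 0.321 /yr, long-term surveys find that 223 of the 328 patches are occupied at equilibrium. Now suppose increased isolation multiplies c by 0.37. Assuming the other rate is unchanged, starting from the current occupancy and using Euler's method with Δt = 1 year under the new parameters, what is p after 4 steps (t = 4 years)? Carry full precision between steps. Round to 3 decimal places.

0.610

Observed p* = 223/328 = 0.67988.
Balance c(h−p*) = e gives e = 0.321×(0.828 − 0.67988) = 0.04755.
Starting from p₀ = 0.67988; update p ← p + (dp/dt)·Δt with the new parameters.
  1  |  dp/dt·Δt = -0.020366  |  p_1 = 0.659513
  2  |  dp/dt·Δt = -0.018160  |  p_2 = 0.641352
  3  |  dp/dt·Δt = -0.016277  |  p_3 = 0.625075
  4  |  dp/dt·Δt = -0.014655  |  p_4 = 0.610420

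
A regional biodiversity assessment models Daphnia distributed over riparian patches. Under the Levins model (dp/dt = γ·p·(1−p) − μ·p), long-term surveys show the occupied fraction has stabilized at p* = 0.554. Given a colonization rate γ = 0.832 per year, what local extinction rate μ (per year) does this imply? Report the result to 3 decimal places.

At equilibrium γ(1−p*) = μ.
μ = 0.832 × (1 − 0.554) = 0.832 × 0.4460 = 0.3711.

0.371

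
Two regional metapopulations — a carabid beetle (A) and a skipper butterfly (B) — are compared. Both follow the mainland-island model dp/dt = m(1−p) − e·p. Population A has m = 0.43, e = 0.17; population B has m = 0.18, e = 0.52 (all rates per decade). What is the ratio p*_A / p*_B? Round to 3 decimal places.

A: p*_A = m/(m+e) = 0.43/0.6000 = 0.7167.
B: p*_B = 0.18/0.7000 = 0.2571.
p*_A / p*_B = 0.7167/0.2571 = 2.7870.

2.787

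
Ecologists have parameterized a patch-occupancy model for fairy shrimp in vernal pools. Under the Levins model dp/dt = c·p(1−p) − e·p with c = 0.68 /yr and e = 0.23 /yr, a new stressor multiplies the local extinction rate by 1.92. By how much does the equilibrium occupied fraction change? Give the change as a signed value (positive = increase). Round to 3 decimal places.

Before: p* = 1 − 0.23/0.68 = 0.6618.
After the change, c = 0.68, e = 0.4416, so p* = 1 − 0.4416/0.68 = 0.3506.
Δp* = 0.3506 − 0.6618 = -0.3112.

-0.311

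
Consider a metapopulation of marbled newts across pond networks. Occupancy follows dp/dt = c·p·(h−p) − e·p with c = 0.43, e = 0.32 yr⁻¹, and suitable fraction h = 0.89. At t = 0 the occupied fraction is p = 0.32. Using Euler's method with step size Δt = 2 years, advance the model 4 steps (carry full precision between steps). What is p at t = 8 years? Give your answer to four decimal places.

0.2077

Update rule: p ← p + [c·p·(h−p) − e·p]·Δt with Δt = 2.
step 1: Δp = -0.04794, p = 0.27206
step 2: Δp = -0.02954, p = 0.24252
step 3: Δp = -0.02017, p = 0.22235
step 4: Δp = -0.01464, p = 0.20772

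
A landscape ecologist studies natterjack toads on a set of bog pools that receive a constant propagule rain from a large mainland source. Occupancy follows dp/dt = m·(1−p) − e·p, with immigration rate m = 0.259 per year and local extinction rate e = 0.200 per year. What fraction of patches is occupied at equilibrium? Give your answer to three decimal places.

0.564

Setting dp/dt = 0: m − m·p* = e·p*, so m = (m+e)·p*.
p* = m/(m+e) = 0.259/(0.259+0.200) = 0.259/0.4590 = 0.5643.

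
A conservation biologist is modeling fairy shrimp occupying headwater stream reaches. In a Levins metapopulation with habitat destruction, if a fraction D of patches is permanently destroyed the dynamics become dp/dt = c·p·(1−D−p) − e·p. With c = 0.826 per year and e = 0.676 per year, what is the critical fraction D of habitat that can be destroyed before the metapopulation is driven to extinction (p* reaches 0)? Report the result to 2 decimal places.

0.18

The nontrivial equilibrium is p* = (1−D) − e/c; extinction occurs when this hits zero.
So D_crit = 1 − e/c = 1 − 0.676/0.826 = 1 − 0.8184 = 0.1816.
This equals the undisturbed p*, a classic result of Lande's extension.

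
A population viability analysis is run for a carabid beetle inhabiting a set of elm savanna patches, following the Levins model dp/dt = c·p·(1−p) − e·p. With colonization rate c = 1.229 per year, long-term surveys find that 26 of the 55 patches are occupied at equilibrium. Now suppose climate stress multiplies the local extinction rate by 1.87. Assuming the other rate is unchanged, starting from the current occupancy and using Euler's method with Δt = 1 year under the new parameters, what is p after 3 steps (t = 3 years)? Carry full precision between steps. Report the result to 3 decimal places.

Observed p* = 26/55 = 0.47273.
Balance c(1−p*) = e gives e = 1.229×(1 − 0.47273) = 0.64802.
Starting from p₀ = 0.47273; update p ← p + (dp/dt)·Δt with the new parameters.
step 1: Δp = -0.26651, p = 0.20622
step 2: Δp = -0.04871, p = 0.15750
step 3: Δp = -0.02778, p = 0.12972

0.130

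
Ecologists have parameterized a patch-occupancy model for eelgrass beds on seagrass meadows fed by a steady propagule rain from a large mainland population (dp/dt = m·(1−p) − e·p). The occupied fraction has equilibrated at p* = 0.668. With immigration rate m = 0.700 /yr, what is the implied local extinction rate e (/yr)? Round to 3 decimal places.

At equilibrium m(1−p*) = e·p*, so e = m(1−p*)/p*.
e = 0.700 × 0.3320 / 0.668 = 0.3479.

0.348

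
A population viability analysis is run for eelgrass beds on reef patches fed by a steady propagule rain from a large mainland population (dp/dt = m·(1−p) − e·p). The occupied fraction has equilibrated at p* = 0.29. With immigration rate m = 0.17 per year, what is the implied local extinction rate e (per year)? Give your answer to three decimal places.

0.416

At equilibrium m(1−p*) = e·p*, so e = m(1−p*)/p*.
e = 0.17 × 0.7100 / 0.29 = 0.4162.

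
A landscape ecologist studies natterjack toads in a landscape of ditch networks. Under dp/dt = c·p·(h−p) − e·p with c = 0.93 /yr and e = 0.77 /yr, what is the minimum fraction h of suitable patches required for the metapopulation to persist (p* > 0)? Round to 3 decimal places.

p* = h − e/c is positive only when h > e/c.
h_min = e/c = 0.77/0.93 = 0.8280.

0.828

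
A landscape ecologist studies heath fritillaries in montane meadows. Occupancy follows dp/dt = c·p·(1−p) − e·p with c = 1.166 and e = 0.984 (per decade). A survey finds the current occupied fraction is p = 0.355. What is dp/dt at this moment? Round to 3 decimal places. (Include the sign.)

Colonization term: c·p·(1−p) = 1.166×0.355×0.6450 = 0.26698.
Extinction term: e·p = 0.34932.
dp/dt = 0.26698 − 0.34932 = -0.08234.

-0.082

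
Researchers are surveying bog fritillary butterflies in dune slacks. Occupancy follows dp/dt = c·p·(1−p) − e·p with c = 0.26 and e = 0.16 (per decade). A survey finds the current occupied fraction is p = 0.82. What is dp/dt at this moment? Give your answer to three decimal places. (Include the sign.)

-0.093

Colonization term: c·p·(1−p) = 0.26×0.82×0.1800 = 0.03838.
Extinction term: e·p = 0.13120.
dp/dt = 0.03838 − 0.13120 = -0.09282.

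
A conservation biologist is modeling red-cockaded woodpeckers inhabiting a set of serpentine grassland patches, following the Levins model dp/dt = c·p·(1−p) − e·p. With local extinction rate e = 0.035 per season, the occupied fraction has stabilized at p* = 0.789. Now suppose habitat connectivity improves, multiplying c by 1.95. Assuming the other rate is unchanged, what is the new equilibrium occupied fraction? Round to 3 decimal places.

Balance c(1−p*) = e gives c = e/(1 − 0.78900) = 0.035/0.21100 = 0.16588.
New p* = 1 − e/c = 1 − 0.03500/0.32347 = 0.89180.

0.892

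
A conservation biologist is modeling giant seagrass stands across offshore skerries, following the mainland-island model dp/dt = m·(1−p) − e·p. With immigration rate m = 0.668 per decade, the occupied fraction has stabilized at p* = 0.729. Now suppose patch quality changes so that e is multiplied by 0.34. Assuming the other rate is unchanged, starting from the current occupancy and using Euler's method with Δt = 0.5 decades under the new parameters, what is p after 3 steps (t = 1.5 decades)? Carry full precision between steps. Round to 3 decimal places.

Balance m(1−p*) = e·p* gives e = m(1−p*)/p* = 0.668×0.27100/0.72900 = 0.24832.
Starting from p₀ = 0.72900; update p ← p + (dp/dt)·Δt with the new parameters.
p: 0.72900 → 0.78874  (Δp = +0.05974)
p: 0.78874 → 0.82600  (Δp = +0.03726)
p: 0.82600 → 0.84925  (Δp = +0.02324)

0.849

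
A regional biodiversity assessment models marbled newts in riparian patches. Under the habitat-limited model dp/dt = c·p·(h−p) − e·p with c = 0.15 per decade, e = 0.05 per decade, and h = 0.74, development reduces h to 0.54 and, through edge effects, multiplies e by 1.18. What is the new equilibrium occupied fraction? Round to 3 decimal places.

Before: p* = h − e/c = 0.74 − 0.05/0.15 = 0.74 − 0.3333 = 0.4067.
After: c = 0.15, e = 0.059, h = 0.54; p* = 0.54 − 0.059/0.15 = 0.1467.

0.147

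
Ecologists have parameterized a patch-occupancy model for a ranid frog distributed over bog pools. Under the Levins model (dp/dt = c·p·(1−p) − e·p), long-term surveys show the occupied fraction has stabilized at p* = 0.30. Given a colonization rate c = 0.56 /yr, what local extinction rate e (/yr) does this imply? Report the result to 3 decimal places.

0.392

At equilibrium c(1−p*) = e.
e = 0.56 × (1 − 0.30) = 0.56 × 0.7000 = 0.3920.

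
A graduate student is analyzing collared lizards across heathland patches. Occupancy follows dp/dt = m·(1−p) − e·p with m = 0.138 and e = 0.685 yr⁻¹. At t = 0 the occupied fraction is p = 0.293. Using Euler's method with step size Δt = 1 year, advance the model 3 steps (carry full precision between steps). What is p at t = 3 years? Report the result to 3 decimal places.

Update rule: p ← p + [m·(1−p) − e·p]·Δt with Δt = 1.
p: 0.29300 → 0.18986  (Δp = -0.10314)
p: 0.18986 → 0.17161  (Δp = -0.01826)
p: 0.17161 → 0.16837  (Δp = -0.00323)

0.168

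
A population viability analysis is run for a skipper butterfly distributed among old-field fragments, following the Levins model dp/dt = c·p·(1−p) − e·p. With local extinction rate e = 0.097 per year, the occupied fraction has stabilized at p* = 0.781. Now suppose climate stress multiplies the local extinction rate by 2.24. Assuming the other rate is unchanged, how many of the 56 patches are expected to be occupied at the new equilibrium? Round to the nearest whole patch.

Balance c(1−p*) = e gives c = e/(1 − 0.78100) = 0.097/0.21900 = 0.44292.
New p* = 1 − e/c = 1 − 0.21728/0.44292 = 0.50944.
Expected occupied = 56 × 0.50944 = 28.53 ≈ 29.

29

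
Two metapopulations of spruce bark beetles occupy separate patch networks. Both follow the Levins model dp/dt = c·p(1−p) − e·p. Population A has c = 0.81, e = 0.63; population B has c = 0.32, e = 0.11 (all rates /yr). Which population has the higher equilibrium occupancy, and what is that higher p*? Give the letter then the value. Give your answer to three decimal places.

A: p*_A = 1 − 0.63/0.81 = 0.2222.
B: p*_B = 1 − 0.11/0.32 = 0.6562.
B is higher at 0.6562.

B, 0.656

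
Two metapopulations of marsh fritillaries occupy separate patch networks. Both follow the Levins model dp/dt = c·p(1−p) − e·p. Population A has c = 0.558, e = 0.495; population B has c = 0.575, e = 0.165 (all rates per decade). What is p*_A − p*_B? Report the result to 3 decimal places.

-0.600

A: p*_A = 1 − 0.495/0.558 = 0.1129.
B: p*_B = 1 − 0.165/0.575 = 0.7130.
p*_A − p*_B = 0.1129 − 0.7130 = -0.6001.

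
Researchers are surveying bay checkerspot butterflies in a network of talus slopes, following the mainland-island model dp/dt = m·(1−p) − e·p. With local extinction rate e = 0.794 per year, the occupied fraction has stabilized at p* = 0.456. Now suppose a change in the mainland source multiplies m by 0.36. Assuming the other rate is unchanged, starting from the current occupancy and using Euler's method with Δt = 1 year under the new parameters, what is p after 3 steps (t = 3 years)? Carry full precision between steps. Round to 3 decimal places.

0.232

Balance m(1−p*) = e·p* gives m = e·p*/(1−p*) = 0.794×0.45600/0.54400 = 0.66556.
Starting from p₀ = 0.45600; update p ← p + (dp/dt)·Δt with the new parameters.
step 1: Δp = -0.23172, p = 0.22428
step 2: Δp = +0.00779, p = 0.23207
step 3: Δp = -0.00026, p = 0.23180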